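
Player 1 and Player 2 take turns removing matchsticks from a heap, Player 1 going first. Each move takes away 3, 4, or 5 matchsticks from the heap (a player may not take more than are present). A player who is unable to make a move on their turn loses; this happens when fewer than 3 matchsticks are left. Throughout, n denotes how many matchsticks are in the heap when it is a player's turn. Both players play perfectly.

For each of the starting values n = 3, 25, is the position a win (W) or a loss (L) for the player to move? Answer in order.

3: W, 25: L

Classify positions by backward induction: terminal positions (no move available) are L. From any other position, the mover wins iff some move reaches an L.
n=0: no move → L
n=1: no move → L
n=2: no move → L
n=3: reaches L-position 0 → W
n=4: reaches L-position 1 → W
n=5: reaches L-position 2 → W
n=6: reaches L-position 2 → W
n=7: reaches L-position 2 → W
n=8: only reaches 5(W), 4(W), 3(W), all W → L
n=9: only reaches 6(W), 5(W), 4(W), all W → L
n=10: only reaches 7(W), 6(W), 5(W), all W → L
n=11: reaches L-position 8 → W
n=12: reaches L-position 9 → W
n=13: reaches L-position 10 → W
n=14: reaches L-position 10 → W
n=15: reaches L-position 10 → W
n=16: only reaches 13(W), 12(W), 11(W), all W → L
n=17: only reaches 14(W), 13(W), 12(W), all W → L
n=18: only reaches 15(W), 14(W), 13(W), all W → L
n=19: reaches L-position 16 → W
n=20: reaches L-position 17 → W
n=21: reaches L-position 18 → W
n=22: reaches L-position 18 → W
n=23: reaches L-position 18 → W
n=24: only reaches 21(W), 20(W), 19(W), all W → L
n=25: only reaches 22(W), 21(W), 20(W), all W → L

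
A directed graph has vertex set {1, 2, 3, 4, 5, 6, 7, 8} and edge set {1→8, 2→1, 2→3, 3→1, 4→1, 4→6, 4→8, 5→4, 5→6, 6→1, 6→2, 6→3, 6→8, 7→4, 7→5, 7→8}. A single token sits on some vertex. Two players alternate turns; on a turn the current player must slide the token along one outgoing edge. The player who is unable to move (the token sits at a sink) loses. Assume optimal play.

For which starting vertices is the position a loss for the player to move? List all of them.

3, 5, 8

Use the standard recursion: the mover loses at a terminal position; elsewhere, the mover wins exactly when some move hands the opponent an L position.
Every edge goes from a vertex to one that appears earlier in the order 8, 1, 3, 2, 6, 4, 5, 7, so processing vertices in that order labels each vertex after all of its successors.
8: no outgoing edge → L
1: can move to 8, which is L ⇒ W
3: the only move is to 1(W), a W ⇒ L
2: can move to 3, which is L ⇒ W
6: can move to 3, which is L ⇒ W
4: can move to 8, which is L ⇒ W
5: moves to 4(W), 6(W); every one is W ⇒ L
7: can move to 5, which is L ⇒ W
The losing starting vertices are exactly the entries labelled L in this table (3 of them).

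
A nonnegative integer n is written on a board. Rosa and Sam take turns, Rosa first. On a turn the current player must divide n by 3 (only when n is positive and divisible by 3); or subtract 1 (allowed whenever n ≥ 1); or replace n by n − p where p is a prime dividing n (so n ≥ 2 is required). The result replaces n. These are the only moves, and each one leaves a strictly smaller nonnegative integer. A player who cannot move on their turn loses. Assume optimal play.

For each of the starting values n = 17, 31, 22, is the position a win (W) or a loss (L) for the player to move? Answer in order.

Compute win/loss labels from the base case upward. A position with no move is L. Any other position is W if it can reach an L in one move, else L.
n=0: no move → L
n=1: reaches L-position 0 → W
n=2: reaches L-position 0 → W
n=3: reaches L-position 0 → W
n=4: only reaches 2(W), 3(W), all W → L
n=5: reaches L-position 0 → W
n=6: reaches L-position 4 → W
n=7: reaches L-position 0 → W
n=8: only reaches 6(W), 7(W), all W → L
n=9: reaches L-position 8 → W
n=10: reaches L-position 8 → W
n=11: reaches L-position 0 → W
n=12: reaches L-position 4 → W
n=13: reaches L-position 0 → W
n=14: only reaches 7(W), 12(W), 13(W), all W → L
n=15: reaches L-position 14 → W
n=16: reaches L-position 14 → W
n=17: reaches L-position 0 → W
n=18: only reaches 6(W), 15(W), 16(W), 17(W), all W → L
n=19: reaches L-position 0 → W
n=20: reaches L-position 18 → W
n=21: reaches L-position 14 → W
n=22: only reaches 11(W), 20(W), 21(W), all W → L
n=23: reaches L-position 0 → W
n=24: reaches L-position 8 → W
n=25: only reaches 20(W), 24(W), all W → L
n=26: reaches L-position 25 → W
n=27: only reaches 9(W), 24(W), 26(W), all W → L
n=28: reaches L-position 27 → W
n=29: reaches L-position 0 → W
n=30: reaches L-position 25 → W
n=31: reaches L-position 0 → W

17: W, 31: W, 22: L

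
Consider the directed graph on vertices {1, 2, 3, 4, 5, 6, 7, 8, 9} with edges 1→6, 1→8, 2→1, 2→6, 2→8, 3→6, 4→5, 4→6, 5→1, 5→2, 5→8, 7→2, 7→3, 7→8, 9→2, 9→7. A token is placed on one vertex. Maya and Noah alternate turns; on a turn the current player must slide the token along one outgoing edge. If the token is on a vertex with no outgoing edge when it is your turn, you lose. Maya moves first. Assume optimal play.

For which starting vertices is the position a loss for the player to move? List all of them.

6, 8, 9

Positions with no move are L. A position that does have a move is losing for the player to move precisely when every available move leads to a winning position for the opponent. Fill in the labels:
Every edge goes from a vertex to one that appears earlier in the order 6, 8, 1, 2, 3, 7, 9, 5, 4, so processing vertices in that order labels each vertex after all of its successors.
6: no outgoing edge → L
8: no outgoing edge → L
1: reaches L-position 8 → W
2: reaches L-position 8 → W
3: reaches L-position 6 → W
7: reaches L-position 8 → W
9: only reaches 7(W), 2(W), all W → L
5: reaches L-position 8 → W
4: reaches L-position 6 → W
Reading off the rows marked L gives the requested list; there are 3 such vertices.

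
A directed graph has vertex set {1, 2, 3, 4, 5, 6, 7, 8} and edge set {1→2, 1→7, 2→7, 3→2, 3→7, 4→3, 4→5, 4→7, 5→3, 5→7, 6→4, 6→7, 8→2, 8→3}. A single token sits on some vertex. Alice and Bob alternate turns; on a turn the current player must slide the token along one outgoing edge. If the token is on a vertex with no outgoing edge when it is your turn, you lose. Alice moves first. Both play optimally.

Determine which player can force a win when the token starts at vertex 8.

Positions with no move are L. A position that does have a move is losing for the player to move precisely when every available move leads to a winning position for the opponent. Fill in the labels:
Every edge goes from a vertex to one that appears earlier in the order 7, 2, 1, 3, 5, 4, 8, 6, so processing vertices in that order labels each vertex after all of its successors.
7: no outgoing edge → L
2: →7(L), so W
1: →7(L), so W
3: →7(L), so W
5: →7(L), so W
4: →7(L), so W
8: →3(W), 2(W) — all W, so L
6: →7(L), so W
The starting position 8 is L: whatever Alice does, the opponent receives a W position.

Bob wins.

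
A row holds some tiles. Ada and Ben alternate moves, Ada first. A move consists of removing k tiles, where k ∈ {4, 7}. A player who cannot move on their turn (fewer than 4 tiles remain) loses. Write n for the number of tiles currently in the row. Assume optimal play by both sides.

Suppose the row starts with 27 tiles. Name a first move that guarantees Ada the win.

Remove 4, leaving 23.

Classify positions by backward induction: terminal positions (no move available) are L. From any other position, the mover wins iff some move reaches an L.
n=0: no move → L
n=1: no move → L
n=2: no move → L
n=3: no move → L
n=4: reaches L-position 0 → W
n=5: reaches L-position 1 → W
n=6: reaches L-position 2 → W
n=7: reaches L-position 3 → W
n=8: reaches L-position 1 → W
n=9: reaches L-position 2 → W
n=10: reaches L-position 3 → W
n=11: only reaches 7(W), 4(W), all W → L
n=12: only reaches 8(W), 5(W), all W → L
n=13: only reaches 9(W), 6(W), all W → L
n=14: only reaches 10(W), 7(W), all W → L
n=15: reaches L-position 11 → W
n=16: reaches L-position 12 → W
n=17: reaches L-position 13 → W
n=18: reaches L-position 14 → W
n=19: reaches L-position 12 → W
n=20: reaches L-position 13 → W
n=21: reaches L-position 14 → W
n=22: only reaches 18(W), 15(W), all W → L
n=23: only reaches 19(W), 16(W), all W → L
n=24: only reaches 20(W), 17(W), all W → L
n=25: only reaches 21(W), 18(W), all W → L
n=26: reaches L-position 22 → W
n=27: reaches L-position 23 → W
From 27, the L positions reachable in one move are: 23.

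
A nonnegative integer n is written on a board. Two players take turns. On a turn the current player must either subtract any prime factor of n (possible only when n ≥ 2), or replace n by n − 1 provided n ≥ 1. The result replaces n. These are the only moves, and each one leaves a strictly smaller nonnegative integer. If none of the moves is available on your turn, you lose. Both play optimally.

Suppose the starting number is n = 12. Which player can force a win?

The second player wins.

Use the standard recursion: the mover loses at a terminal position; elsewhere, the mover wins exactly when some move hands the opponent an L position.
n=0: no move → L
n=1: →0(L), so W
n=2: →0(L), so W
n=3: →0(L), so W
n=4: →2(W), 3(W) — all W, so L
n=5: →0(L), so W
n=6: →4(L), so W
n=7: →0(L), so W
n=8: →6(W), 7(W) — all W, so L
n=9: →8(L), so W
n=10: →8(L), so W
n=11: →0(L), so W
n=12: →9(W), 10(W), 11(W) — all W, so L
Every move from 12 reaches a W position, so the mover loses.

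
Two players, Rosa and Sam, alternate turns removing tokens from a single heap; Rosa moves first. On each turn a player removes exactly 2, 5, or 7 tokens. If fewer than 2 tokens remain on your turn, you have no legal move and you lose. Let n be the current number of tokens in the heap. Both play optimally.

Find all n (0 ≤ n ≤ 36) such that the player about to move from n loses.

0, 1, 4, 10, 13, 14, 22, 23, 26, 32, 35, 36

Positions with no move are L. A position that does have a move is losing for the player to move precisely when every available move leads to a winning position for the opponent. Fill in the labels:
n=0: no move → L
n=1: no move → L
n=2: reaches L-position 0 → W
n=3: reaches L-position 1 → W
n=4: only reaches 2(W), which is W → L
n=5: reaches L-position 0 → W
n=6: reaches L-position 4 → W
n=7: reaches L-position 0 → W
n=8: reaches L-position 1 → W
n=9: reaches L-position 4 → W
n=10: only reaches 8(W), 5(W), 3(W), all W → L
n=11: reaches L-position 4 → W
n=12: reaches L-position 10 → W
n=13: only reaches 11(W), 8(W), 6(W), all W → L
n=14: only reaches 12(W), 9(W), 7(W), all W → L
n=15: reaches L-position 13 → W
n=16: reaches L-position 14 → W
n=17: reaches L-position 10 → W
n=18: reaches L-position 13 → W
n=19: reaches L-position 14 → W
n=20: reaches L-position 13 → W
n=21: reaches L-position 14 → W
n=22: only reaches 20(W), 17(W), 15(W), all W → L
n=23: only reaches 21(W), 18(W), 16(W), all W → L
n=24: reaches L-position 22 → W
n=25: reaches L-position 23 → W
n=26: only reaches 24(W), 21(W), 19(W), all W → L
n=27: reaches L-position 22 → W
n=28: reaches L-position 26 → W
n=29: reaches L-position 22 → W
n=30: reaches L-position 23 → W
n=31: reaches L-position 26 → W
n=32: only reaches 30(W), 27(W), 25(W), all W → L
n=33: reaches L-position 26 → W
n=34: reaches L-position 32 → W
n=35: only reaches 33(W), 30(W), 28(W), all W → L
n=36: only reaches 34(W), 31(W), 29(W), all W → L
The losing starting values of n are exactly the entries labelled L in this table (12 of them).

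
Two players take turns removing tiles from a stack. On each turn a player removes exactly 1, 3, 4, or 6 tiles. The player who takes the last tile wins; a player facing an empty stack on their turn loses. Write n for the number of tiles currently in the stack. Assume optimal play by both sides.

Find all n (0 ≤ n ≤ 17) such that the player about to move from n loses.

0, 2, 7, 9, 14, 16

Work bottom-up. With no move the player to move loses. Otherwise the position is W if at least one move leads to an L position for the opponent, and L if every move leads to a W.
n=0: no move → L
n=1: reaches L-position 0 → W
n=2: only reaches 1(W), which is W → L
n=3: reaches L-position 2 → W
n=4: reaches L-position 0 → W
n=5: reaches L-position 2 → W
n=6: reaches L-position 2 → W
n=7: only reaches 6(W), 4(W), 3(W), 1(W), all W → L
n=8: reaches L-position 7 → W
n=9: only reaches 8(W), 6(W), 5(W), 3(W), all W → L
n=10: reaches L-position 9 → W
n=11: reaches L-position 7 → W
n=12: reaches L-position 9 → W
n=13: reaches L-position 9 → W
n=14: only reaches 13(W), 11(W), 10(W), 8(W), all W → L
n=15: reaches L-position 14 → W
n=16: only reaches 15(W), 13(W), 12(W), 10(W), all W → L
n=17: reaches L-position 16 → W
Reading off the rows marked L gives the requested list; there are 6 such values of n.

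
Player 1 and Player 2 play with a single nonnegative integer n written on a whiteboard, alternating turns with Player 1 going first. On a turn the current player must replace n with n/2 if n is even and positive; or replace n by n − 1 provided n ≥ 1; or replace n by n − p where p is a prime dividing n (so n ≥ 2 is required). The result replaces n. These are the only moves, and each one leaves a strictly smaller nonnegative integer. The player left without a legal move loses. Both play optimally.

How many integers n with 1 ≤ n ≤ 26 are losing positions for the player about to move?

Positions with no move are L. A position that does have a move is losing for the player to move precisely when every available move leads to a winning position for the opponent. Fill in the labels:
n=0: no move → L
n=1: W (go to 0, an L position)
n=2: W (go to 0, an L position)
n=3: W (go to 0, an L position)
n=4: L (options 2(W), 3(W) are all W)
n=5: W (go to 0, an L position)
n=6: W (go to 4, an L position)
n=7: W (go to 0, an L position)
n=8: W (go to 4, an L position)
n=9: L (options 6(W), 8(W) are all W)
n=10: W (go to 9, an L position)
n=11: W (go to 0, an L position)
n=12: W (go to 9, an L position)
n=13: W (go to 0, an L position)
n=14: L (options 7(W), 12(W), 13(W) are all W)
n=15: W (go to 14, an L position)
n=16: W (go to 14, an L position)
n=17: W (go to 0, an L position)
n=18: W (go to 9, an L position)
n=19: W (go to 0, an L position)
n=20: L (options 10(W), 15(W), 18(W), 19(W) are all W)
n=21: W (go to 14, an L position)
n=22: W (go to 20, an L position)
n=23: W (go to 0, an L position)
n=24: L (options 12(W), 21(W), 22(W), 23(W) are all W)
n=25: W (go to 20, an L position)
n=26: W (go to 24, an L position)
L entries with 1 ≤ n ≤ 26 (n=0 is outside the asked range and is not counted): n = 4, 9, 14, 20, 24; that makes 5.

5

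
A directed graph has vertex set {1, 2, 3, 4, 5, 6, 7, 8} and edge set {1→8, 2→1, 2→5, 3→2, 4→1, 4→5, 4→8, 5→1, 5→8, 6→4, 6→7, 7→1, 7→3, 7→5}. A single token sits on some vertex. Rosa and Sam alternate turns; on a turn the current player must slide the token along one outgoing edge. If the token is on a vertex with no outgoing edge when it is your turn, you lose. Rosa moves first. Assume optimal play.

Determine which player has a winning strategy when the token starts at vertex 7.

Sam wins.

Positions with no move are L. A position that does have a move is losing for the player to move precisely when every available move leads to a winning position for the opponent. Fill in the labels:
Every edge goes from a vertex to one that appears earlier in the order 8, 1, 5, 2, 3, 7, 4, 6, so processing vertices in that order labels each vertex after all of its successors.
8: no outgoing edge → L
1: W (go to 8, an L position)
5: W (go to 8, an L position)
2: L (options 5(W), 1(W) are all W)
3: W (go to 2, an L position)
7: L (options 3(W), 5(W), 1(W) are all W)
4: W (go to 8, an L position)
6: W (go to 7, an L position)
The starting position 7 is L: whatever Rosa does, the opponent receives a W position.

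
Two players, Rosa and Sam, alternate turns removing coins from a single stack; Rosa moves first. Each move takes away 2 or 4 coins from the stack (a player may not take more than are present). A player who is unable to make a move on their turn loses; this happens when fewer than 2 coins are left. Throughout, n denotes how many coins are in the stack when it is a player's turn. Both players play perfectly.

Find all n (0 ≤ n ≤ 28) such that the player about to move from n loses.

0, 1, 6, 7, 12, 13, 18, 19, 24, 25

Use the standard recursion: the mover loses at a terminal position; elsewhere, the mover wins exactly when some move hands the opponent an L position.
n=0: no move → L
n=1: no move → L
n=2: →0(L), so W
n=3: →1(L), so W
n=4: →0(L), so W
n=5: →1(L), so W
n=6: →4(W), 2(W) — all W, so L
n=7: →5(W), 3(W) — all W, so L
n=8: →6(L), so W
n=9: →7(L), so W
n=10: →6(L), so W
n=11: →7(L), so W
n=12: →10(W), 8(W) — all W, so L
n=13: →11(W), 9(W) — all W, so L
n=14: →12(L), so W
n=15: →13(L), so W
n=16: →12(L), so W
n=17: →13(L), so W
n=18: →16(W), 14(W) — all W, so L
n=19: →17(W), 15(W) — all W, so L
n=20: →18(L), so W
n=21: →19(L), so W
n=22: →18(L), so W
n=23: →19(L), so W
n=24: →22(W), 20(W) — all W, so L
n=25: →23(W), 21(W) — all W, so L
n=26: →24(L), so W
n=27: →25(L), so W
n=28: →24(L), so W
The losing starting values of n are exactly the entries labelled L in this table (10 of them).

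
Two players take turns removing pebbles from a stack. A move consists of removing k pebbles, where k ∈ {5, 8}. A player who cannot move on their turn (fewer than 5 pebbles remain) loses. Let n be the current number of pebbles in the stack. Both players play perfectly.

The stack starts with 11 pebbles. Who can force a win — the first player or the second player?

Positions with no move are L. A position that does have a move is losing for the player to move precisely when every available move leads to a winning position for the opponent. Fill in the labels:
n=0: no move → L
n=1: no move → L
n=2: no move → L
n=3: no move → L
n=4: no move → L
n=5: reaches L-position 0 → W
n=6: reaches L-position 1 → W
n=7: reaches L-position 2 → W
n=8: reaches L-position 3 → W
n=9: reaches L-position 4 → W
n=10: reaches L-position 2 → W
n=11: reaches L-position 3 → W
From 11 the player to move can remove 8, leaving 3, reaching an L position.

The first player wins.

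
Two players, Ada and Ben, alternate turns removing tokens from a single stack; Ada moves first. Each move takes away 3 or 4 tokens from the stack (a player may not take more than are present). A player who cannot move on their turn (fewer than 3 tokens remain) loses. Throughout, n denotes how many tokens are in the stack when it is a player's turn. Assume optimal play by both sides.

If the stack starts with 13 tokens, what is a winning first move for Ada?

Remove 4, leaving 9.

Positions with no move are L. A position that does have a move is losing for the player to move precisely when every available move leads to a winning position for the opponent. Fill in the labels:
n=0: no move → L
n=1: no move → L
n=2: no move → L
n=3: can move to 0, which is L ⇒ W
n=4: can move to 1, which is L ⇒ W
n=5: can move to 2, which is L ⇒ W
n=6: can move to 2, which is L ⇒ W
n=7: moves to 4(W), 3(W); every one is W ⇒ L
n=8: moves to 5(W), 4(W); every one is W ⇒ L
n=9: moves to 6(W), 5(W); every one is W ⇒ L
n=10: can move to 7, which is L ⇒ W
n=11: can move to 8, which is L ⇒ W
n=12: can move to 9, which is L ⇒ W
n=13: can move to 9, which is L ⇒ W
From 13, the L positions reachable in one move are: 9.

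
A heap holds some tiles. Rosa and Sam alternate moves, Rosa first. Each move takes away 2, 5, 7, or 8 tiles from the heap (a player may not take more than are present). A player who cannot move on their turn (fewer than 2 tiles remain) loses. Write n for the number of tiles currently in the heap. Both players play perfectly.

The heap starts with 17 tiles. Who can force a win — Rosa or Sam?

Classify positions by backward induction: terminal positions (no move available) are L. From any other position, the mover wins iff some move reaches an L.
n=0: no move → L
n=1: no move → L
n=2: reaches L-position 0 → W
n=3: reaches L-position 1 → W
n=4: only reaches 2(W), which is W → L
n=5: reaches L-position 0 → W
n=6: reaches L-position 4 → W
n=7: reaches L-position 0 → W
n=8: reaches L-position 1 → W
n=9: reaches L-position 4 → W
n=10: only reaches 8(W), 5(W), 3(W), 2(W), all W → L
n=11: reaches L-position 4 → W
n=12: reaches L-position 10 → W
n=13: only reaches 11(W), 8(W), 6(W), 5(W), all W → L
n=14: only reaches 12(W), 9(W), 7(W), 6(W), all W → L
n=15: reaches L-position 13 → W
n=16: reaches L-position 14 → W
n=17: reaches L-position 10 → W
The starting position 17 is W: Rosa should remove 7, leaving 10, handing over an L position.

Rosa wins.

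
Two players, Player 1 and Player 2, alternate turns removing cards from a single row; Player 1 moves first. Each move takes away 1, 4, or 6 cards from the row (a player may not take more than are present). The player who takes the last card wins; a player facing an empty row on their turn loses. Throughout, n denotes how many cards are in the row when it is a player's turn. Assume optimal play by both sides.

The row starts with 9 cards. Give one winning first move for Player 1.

Remove 4, leaving 5.

Classify positions by backward induction: terminal positions (no move available) are L. From any other position, the mover wins iff some move reaches an L.
n=0: no move → L
n=1: →0(L), so W
n=2: →1(W) only, which is W, so L
n=3: →2(L), so W
n=4: →0(L), so W
n=5: →4(W), 1(W) — all W, so L
n=6: →5(L), so W
n=7: →6(W), 3(W), 1(W) — all W, so L
n=8: →7(L), so W
n=9: →5(L), so W
From 9, the L positions reachable in one move are: 5.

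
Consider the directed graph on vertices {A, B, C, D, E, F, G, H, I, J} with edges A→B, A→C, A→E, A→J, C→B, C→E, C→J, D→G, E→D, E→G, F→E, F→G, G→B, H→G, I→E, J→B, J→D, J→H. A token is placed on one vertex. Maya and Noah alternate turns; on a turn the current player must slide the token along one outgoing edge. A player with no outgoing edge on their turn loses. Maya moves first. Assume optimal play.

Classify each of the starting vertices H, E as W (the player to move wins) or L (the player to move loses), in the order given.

Positions with no move are L. A position that does have a move is losing for the player to move precisely when every available move leads to a winning position for the opponent. Fill in the labels:
Every edge goes from a vertex to one that appears earlier in the order B, G, H, D, J, E, F, I, C, A, so processing vertices in that order labels each vertex after all of its successors.
B: no outgoing edge → L
G: →B(L), so W
H: →G(W) only, which is W, so L
D: →G(W) only, which is W, so L
J: →D(L), so W
E: →D(L), so W
F: →E(W), G(W) — all W, so L
I: →E(W) only, which is W, so L
C: →B(L), so W
A: →B(L), so W

H: L, E: W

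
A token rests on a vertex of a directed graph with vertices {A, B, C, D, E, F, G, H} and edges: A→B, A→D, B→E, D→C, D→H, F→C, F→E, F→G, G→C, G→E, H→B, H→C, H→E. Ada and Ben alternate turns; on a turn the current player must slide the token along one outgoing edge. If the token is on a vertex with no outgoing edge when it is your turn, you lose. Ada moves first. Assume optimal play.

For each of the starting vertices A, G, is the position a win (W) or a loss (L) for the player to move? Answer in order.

A: L, G: W

Build the W/L table. Terminal = L. A non-terminal position is W if it has a move to some L; otherwise it is L.
Every edge goes from a vertex to one that appears earlier in the order E, C, G, B, H, F, D, A, so processing vertices in that order labels each vertex after all of its successors.
E: no outgoing edge → L
C: no outgoing edge → L
G: W (go to C, an L position)
B: W (go to E, an L position)
H: W (go to C, an L position)
F: W (go to C, an L position)
D: W (go to C, an L position)
A: L (options D(W), B(W) are all W)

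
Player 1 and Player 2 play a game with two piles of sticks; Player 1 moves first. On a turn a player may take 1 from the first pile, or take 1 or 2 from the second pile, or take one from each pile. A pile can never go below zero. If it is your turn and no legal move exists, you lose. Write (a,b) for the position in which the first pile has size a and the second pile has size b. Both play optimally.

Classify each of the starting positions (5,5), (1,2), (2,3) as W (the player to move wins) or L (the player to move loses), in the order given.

Positions with no move are L. A position that does have a move is losing for the player to move precisely when every available move leads to a winning position for the opponent. Fill in the labels:
No move ever increases a pile, so every position that can arise here has a ≤ 5 and b ≤ 5; it is enough to label the cells with 0 ≤ a ≤ 5 and 0 ≤ b ≤ 5.
Every move lowers a or b (never raises either), so fill the grid row by row in increasing a, and left to right within a row: each cell's successors are then already labelled.
      b=0  b=1  b=2  b=3  b=4  b=5
a=0:    L    W    W    L    W    W
a=1:    W    W    L    W    W    L
a=2:    L    W    W    W    L    W
a=3:    W    W    L    W    W    W
a=4:    L    W    W    W    L    W
a=5:    W    W    L    W    W    W
Cells with no legal move (terminal, hence L): (0,0).
The remaining L cells, each justified by listing all of its moves:
(0,3): →(0,2)(W), (0,1)(W) — all W, so L
(1,2): →(0,2)(W), (1,1)(W), (1,0)(W), (0,1)(W) — all W, so L
(1,5): →(0,5)(W), (1,4)(W), (1,3)(W), (0,4)(W) — all W, so L
(2,0): →(1,0)(W) only, which is W, so L
(2,4): →(1,4)(W), (2,3)(W), (2,2)(W), (1,3)(W) — all W, so L
(3,2): →(2,2)(W), (3,1)(W), (3,0)(W), (2,1)(W) — all W, so L
(4,0): →(3,0)(W) only, which is W, so L
(4,4): →(3,4)(W), (4,3)(W), (4,2)(W), (3,3)(W) — all W, so L
(5,2): →(4,2)(W), (5,1)(W), (5,0)(W), (4,1)(W) — all W, so L
Every other cell has at least one move into one of the L cells above, so it is W.
(5,5): the move to (4,4) reaches an L cell, so W
(1,2): one of the L cells justified above, so L
(2,3): the move to (1,2) reaches an L cell, so W

(5,5): W, (1,2): L, (2,3): W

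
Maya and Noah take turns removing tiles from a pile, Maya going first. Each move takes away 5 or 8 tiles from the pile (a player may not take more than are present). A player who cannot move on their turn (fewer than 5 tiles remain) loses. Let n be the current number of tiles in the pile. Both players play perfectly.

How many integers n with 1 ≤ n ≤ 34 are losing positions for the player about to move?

Label each position W (a win for the player to move) or L (a loss). A position with no legal move is L; any other position is W exactly when some move reaches an L, and L when every move reaches a W.
n=0: no move → L
n=1: no move → L
n=2: no move → L
n=3: no move → L
n=4: no move → L
n=5: →0(L), so W
n=6: →1(L), so W
n=7: →2(L), so W
n=8: →3(L), so W
n=9: →4(L), so W
n=10: →2(L), so W
n=11: →3(L), so W
n=12: →4(L), so W
n=13: →8(W), 5(W) — all W, so L
n=14: →9(W), 6(W) — all W, so L
n=15: →10(W), 7(W) — all W, so L
n=16: →11(W), 8(W) — all W, so L
n=17: →12(W), 9(W) — all W, so L
n=18: →13(L), so W
n=19: →14(L), so W
n=20: →15(L), so W
n=21: →16(L), so W
n=22: →17(L), so W
n=23: →15(L), so W
n=24: →16(L), so W
n=25: →17(L), so W
n=26: →21(W), 18(W) — all W, so L
n=27: →22(W), 19(W) — all W, so L
n=28: →23(W), 20(W) — all W, so L
n=29: →24(W), 21(W) — all W, so L
n=30: →25(W), 22(W) — all W, so L
n=31: →26(L), so W
n=32: →27(L), so W
n=33: →28(L), so W
n=34: →29(L), so W
L entries with 1 ≤ n ≤ 34 (n=0 is outside the asked range and is not counted): n = 1, 2, 3, 4, 13, 14, 15, 16, 17, 26, 27, 28, 29, 30; that makes 14.

14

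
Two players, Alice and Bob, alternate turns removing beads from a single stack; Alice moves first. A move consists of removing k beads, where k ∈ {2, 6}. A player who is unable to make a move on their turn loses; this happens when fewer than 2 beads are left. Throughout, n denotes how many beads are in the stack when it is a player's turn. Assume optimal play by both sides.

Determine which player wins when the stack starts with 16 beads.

Bob wins.

Work bottom-up. With no move the player to move loses. Otherwise the position is W if at least one move leads to an L position for the opponent, and L if every move leads to a W.
n=0: no move → L
n=1: no move → L
n=2: W (go to 0, an L position)
n=3: W (go to 1, an L position)
n=4: L (sole option 2(W) is W)
n=5: L (sole option 3(W) is W)
n=6: W (go to 4, an L position)
n=7: W (go to 5, an L position)
n=8: L (options 6(W), 2(W) are all W)
n=9: L (options 7(W), 3(W) are all W)
n=10: W (go to 8, an L position)
n=11: W (go to 9, an L position)
n=12: L (options 10(W), 6(W) are all W)
n=13: L (options 11(W), 7(W) are all W)
n=14: W (go to 12, an L position)
n=15: W (go to 13, an L position)
n=16: L (options 14(W), 10(W) are all W)
The starting position 16 is L: whatever Alice does, the opponent receives a W position.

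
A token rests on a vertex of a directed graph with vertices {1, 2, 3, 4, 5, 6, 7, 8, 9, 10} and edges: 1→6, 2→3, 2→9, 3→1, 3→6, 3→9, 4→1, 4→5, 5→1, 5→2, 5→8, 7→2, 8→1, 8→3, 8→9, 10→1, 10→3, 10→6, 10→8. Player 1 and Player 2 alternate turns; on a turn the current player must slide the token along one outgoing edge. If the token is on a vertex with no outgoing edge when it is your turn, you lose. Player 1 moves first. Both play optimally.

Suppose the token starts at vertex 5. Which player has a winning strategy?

Compute win/loss labels from the base case upward. A position with no move is L. Any other position is W if it can reach an L in one move, else L.
Every edge goes from a vertex to one that appears earlier in the order 9, 6, 1, 3, 8, 2, 10, 5, 7, 4, so processing vertices in that order labels each vertex after all of its successors.
9: no outgoing edge → L
6: no outgoing edge → L
1: reaches L-position 6 → W
3: reaches L-position 6 → W
8: reaches L-position 9 → W
2: reaches L-position 9 → W
10: reaches L-position 6 → W
5: only reaches 2(W), 8(W), 1(W), all W → L
7: only reaches 2(W), which is W → L
4: reaches L-position 5 → W
The starting position 5 is L: whatever Player 1 does, the opponent receives a W position.

Player 2 wins.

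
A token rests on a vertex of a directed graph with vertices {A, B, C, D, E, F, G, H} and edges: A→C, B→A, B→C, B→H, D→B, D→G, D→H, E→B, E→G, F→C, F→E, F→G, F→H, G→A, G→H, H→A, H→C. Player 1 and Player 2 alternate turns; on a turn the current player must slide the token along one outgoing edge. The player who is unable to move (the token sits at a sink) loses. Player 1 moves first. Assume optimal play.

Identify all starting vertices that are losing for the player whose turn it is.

C, G

Use the standard recursion: the mover loses at a terminal position; elsewhere, the mover wins exactly when some move hands the opponent an L position.
Every edge goes from a vertex to one that appears earlier in the order C, A, H, B, G, E, D, F, so processing vertices in that order labels each vertex after all of its successors.
C: no outgoing edge → L
A: can move to C, which is L ⇒ W
H: can move to C, which is L ⇒ W
B: can move to C, which is L ⇒ W
G: moves to H(W), A(W); every one is W ⇒ L
E: can move to G, which is L ⇒ W
D: can move to G, which is L ⇒ W
F: can move to G, which is L ⇒ W
Reading off the rows marked L gives the requested list; there are 2 such vertices.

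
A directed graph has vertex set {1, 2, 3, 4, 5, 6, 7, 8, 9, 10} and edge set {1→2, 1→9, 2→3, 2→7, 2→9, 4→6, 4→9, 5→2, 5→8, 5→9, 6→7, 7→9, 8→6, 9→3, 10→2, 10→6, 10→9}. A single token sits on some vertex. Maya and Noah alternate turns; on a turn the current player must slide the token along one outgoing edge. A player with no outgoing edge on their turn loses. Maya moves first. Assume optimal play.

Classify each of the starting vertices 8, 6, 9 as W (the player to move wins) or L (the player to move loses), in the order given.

Work bottom-up. With no move the player to move loses. Otherwise the position is W if at least one move leads to an L position for the opponent, and L if every move leads to a W.
Every edge goes from a vertex to one that appears earlier in the order 3, 9, 7, 6, 4, 2, 8, 5, 10, 1, so processing vertices in that order labels each vertex after all of its successors.
3: no outgoing edge → L
9: reaches L-position 3 → W
7: only reaches 9(W), which is W → L
6: reaches L-position 7 → W
4: only reaches 6(W), 9(W), all W → L
2: reaches L-position 7 → W
8: only reaches 6(W), which is W → L
5: reaches L-position 8 → W
10: only reaches 2(W), 6(W), 9(W), all W → L
1: only reaches 2(W), 9(W), all W → L

8: L, 6: W, 9: W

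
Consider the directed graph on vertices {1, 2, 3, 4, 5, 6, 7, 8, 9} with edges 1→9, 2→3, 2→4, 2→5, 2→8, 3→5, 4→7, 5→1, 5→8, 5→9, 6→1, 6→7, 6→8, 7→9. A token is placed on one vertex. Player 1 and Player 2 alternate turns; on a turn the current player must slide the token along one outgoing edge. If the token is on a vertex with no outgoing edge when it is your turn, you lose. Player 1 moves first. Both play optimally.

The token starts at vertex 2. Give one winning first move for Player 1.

Move to 4.

Label each position W (a win for the player to move) or L (a loss). A position with no legal move is L; any other position is W exactly when some move reaches an L, and L when every move reaches a W.
Every edge goes from a vertex to one that appears earlier in the order 8, 9, 7, 1, 5, 3, 4, 2, 6, so processing vertices in that order labels each vertex after all of its successors.
8: no outgoing edge → L
9: no outgoing edge → L
7: reaches L-position 9 → W
1: reaches L-position 9 → W
5: reaches L-position 9 → W
3: only reaches 5(W), which is W → L
4: only reaches 7(W), which is W → L
2: reaches L-position 4 → W
6: reaches L-position 8 → W
From 2, the L positions reachable in one move are: 4, 3, 8. Any move reaching one of these is winning.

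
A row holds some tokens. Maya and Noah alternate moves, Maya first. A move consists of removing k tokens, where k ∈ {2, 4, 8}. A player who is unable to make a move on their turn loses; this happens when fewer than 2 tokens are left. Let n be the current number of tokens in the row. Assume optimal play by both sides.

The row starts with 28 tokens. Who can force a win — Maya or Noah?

Compute win/loss labels from the base case upward. A position with no move is L. Any other position is W if it can reach an L in one move, else L.
n=0: no move → L
n=1: no move → L
n=2: reaches L-position 0 → W
n=3: reaches L-position 1 → W
n=4: reaches L-position 0 → W
n=5: reaches L-position 1 → W
n=6: only reaches 4(W), 2(W), all W → L
n=7: only reaches 5(W), 3(W), all W → L
n=8: reaches L-position 6 → W
n=9: reaches L-position 7 → W
n=10: reaches L-position 6 → W
n=11: reaches L-position 7 → W
n=12: only reaches 10(W), 8(W), 4(W), all W → L
n=13: only reaches 11(W), 9(W), 5(W), all W → L
n=14: reaches L-position 12 → W
n=15: reaches L-position 13 → W
n=16: reaches L-position 12 → W
n=17: reaches L-position 13 → W
n=18: only reaches 16(W), 14(W), 10(W), all W → L
n=19: only reaches 17(W), 15(W), 11(W), all W → L
n=20: reaches L-position 18 → W
n=21: reaches L-position 19 → W
n=22: reaches L-position 18 → W
n=23: reaches L-position 19 → W
n=24: only reaches 22(W), 20(W), 16(W), all W → L
n=25: only reaches 23(W), 21(W), 17(W), all W → L
n=26: reaches L-position 24 → W
n=27: reaches L-position 25 → W
n=28: reaches L-position 24 → W
From 28 Maya can remove 4, leaving 24, reaching an L position.

Maya wins.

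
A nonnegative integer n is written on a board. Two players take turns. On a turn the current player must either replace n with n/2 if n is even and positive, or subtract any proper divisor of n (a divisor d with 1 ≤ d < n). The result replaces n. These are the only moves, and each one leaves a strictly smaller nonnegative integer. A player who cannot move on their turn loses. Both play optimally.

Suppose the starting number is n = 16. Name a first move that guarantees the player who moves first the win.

Move to 15.

Build the W/L table. Terminal = L. A non-terminal position is W if it has a move to some L; otherwise it is L.
n=0: no move → L
n=1: no move → L
n=2: reaches L-position 1 → W
n=3: only reaches 2(W), which is W → L
n=4: reaches L-position 3 → W
n=5: only reaches 4(W), which is W → L
n=6: reaches L-position 3 → W
n=7: only reaches 6(W), which is W → L
n=8: reaches L-position 7 → W
n=9: only reaches 6(W), 8(W), all W → L
n=10: reaches L-position 5 → W
n=11: only reaches 10(W), which is W → L
n=12: reaches L-position 9 → W
n=13: only reaches 12(W), which is W → L
n=14: reaches L-position 7 → W
n=15: only reaches 10(W), 12(W), 14(W), all W → L
n=16: reaches L-position 15 → W
From 16, the L positions reachable in one move are: 15.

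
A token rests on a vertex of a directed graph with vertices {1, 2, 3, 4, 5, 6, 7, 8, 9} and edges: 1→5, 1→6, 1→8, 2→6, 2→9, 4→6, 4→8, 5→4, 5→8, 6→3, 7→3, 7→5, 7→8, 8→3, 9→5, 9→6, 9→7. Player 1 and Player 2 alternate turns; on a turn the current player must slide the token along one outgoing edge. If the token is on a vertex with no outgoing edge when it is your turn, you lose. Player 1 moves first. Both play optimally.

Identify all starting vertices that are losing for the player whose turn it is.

1, 3, 4, 9

Build the W/L table. Terminal = L. A non-terminal position is W if it has a move to some L; otherwise it is L.
Every edge goes from a vertex to one that appears earlier in the order 3, 8, 6, 4, 5, 7, 9, 1, 2, so processing vertices in that order labels each vertex after all of its successors.
3: no outgoing edge → L
8: W (go to 3, an L position)
6: W (go to 3, an L position)
4: L (options 6(W), 8(W) are all W)
5: W (go to 4, an L position)
7: W (go to 3, an L position)
9: L (options 7(W), 5(W), 6(W) are all W)
1: L (options 5(W), 6(W), 8(W) are all W)
2: W (go to 9, an L position)
Reading off the rows marked L gives the requested list; there are 4 such vertices.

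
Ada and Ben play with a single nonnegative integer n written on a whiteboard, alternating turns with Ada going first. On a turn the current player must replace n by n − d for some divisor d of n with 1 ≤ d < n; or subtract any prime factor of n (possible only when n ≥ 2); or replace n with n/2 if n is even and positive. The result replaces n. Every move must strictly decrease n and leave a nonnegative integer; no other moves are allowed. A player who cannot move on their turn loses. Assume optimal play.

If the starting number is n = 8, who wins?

Work bottom-up. With no move the player to move loses. Otherwise the position is W if at least one move leads to an L position for the opponent, and L if every move leads to a W.
n=0: no move → L
n=1: no move → L
n=2: reaches L-position 0 → W
n=3: reaches L-position 0 → W
n=4: only reaches 2(W), 3(W), all W → L
n=5: reaches L-position 0 → W
n=6: reaches L-position 4 → W
n=7: reaches L-position 0 → W
n=8: reaches L-position 4 → W
The starting position 8 is W: Ada should move to 4, handing over an L position.

Ada wins.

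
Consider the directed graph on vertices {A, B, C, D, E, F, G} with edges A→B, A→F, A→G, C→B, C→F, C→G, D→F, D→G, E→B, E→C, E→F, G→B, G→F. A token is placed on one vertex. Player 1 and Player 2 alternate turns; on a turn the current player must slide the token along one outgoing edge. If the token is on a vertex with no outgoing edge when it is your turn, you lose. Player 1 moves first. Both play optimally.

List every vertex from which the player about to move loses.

B, F

Positions with no move are L. A position that does have a move is losing for the player to move precisely when every available move leads to a winning position for the opponent. Fill in the labels:
Every edge goes from a vertex to one that appears earlier in the order B, F, G, C, E, A, D, so processing vertices in that order labels each vertex after all of its successors.
B: no outgoing edge → L
F: no outgoing edge → L
G: reaches L-position F → W
C: reaches L-position F → W
E: reaches L-position F → W
A: reaches L-position F → W
D: reaches L-position F → W
Reading off the rows marked L gives the requested list; there are 2 such vertices.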